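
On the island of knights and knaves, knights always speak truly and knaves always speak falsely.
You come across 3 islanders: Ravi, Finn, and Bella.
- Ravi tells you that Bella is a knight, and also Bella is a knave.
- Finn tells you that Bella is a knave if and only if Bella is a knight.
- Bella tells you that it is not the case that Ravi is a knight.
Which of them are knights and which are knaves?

As a knave, Ravi's statement "Bella is a knight, and also Bella is a knave" should be False; it is.
Since Finn is a knave, "Bella is a knave if and only if Bella is a knight" needs to be False, which holds.
Bella is a knight, and the claim "it is not the case that Ravi is a knight" is indeed true.

Ravi is a knave, Finn is a knave, and Bella is a knight.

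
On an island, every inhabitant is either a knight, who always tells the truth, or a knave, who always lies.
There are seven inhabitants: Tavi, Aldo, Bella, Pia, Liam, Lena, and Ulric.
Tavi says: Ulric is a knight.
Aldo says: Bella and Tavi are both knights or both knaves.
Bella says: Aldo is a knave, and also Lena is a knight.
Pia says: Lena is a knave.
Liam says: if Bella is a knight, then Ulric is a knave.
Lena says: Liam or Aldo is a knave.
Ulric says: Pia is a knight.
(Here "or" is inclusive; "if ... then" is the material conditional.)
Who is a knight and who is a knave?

Knights: Bella, Liam, and Lena. Knaves: Tavi, Aldo, Pia, and Ulric.

Since Tavi is a knave, "Ulric is a knight" needs to be false, which holds.
Aldo is a knave; "Bella and Tavi are both knights or both knaves" is false, as required.
Bella is a knight; "Aldo is a knave, and also Lena is a knight" is true, as required.
As a knave, Pia's statement "Lena is a knave" should be false; it is.
Liam is a knight; "if Bella is a knight, then Ulric is a knave" is true, as required.
Since Lena is a knight, "Liam or Aldo is a knave" needs to be true, which holds.
Ulric is a knave, so "Pia is a knight" must be false — and it is.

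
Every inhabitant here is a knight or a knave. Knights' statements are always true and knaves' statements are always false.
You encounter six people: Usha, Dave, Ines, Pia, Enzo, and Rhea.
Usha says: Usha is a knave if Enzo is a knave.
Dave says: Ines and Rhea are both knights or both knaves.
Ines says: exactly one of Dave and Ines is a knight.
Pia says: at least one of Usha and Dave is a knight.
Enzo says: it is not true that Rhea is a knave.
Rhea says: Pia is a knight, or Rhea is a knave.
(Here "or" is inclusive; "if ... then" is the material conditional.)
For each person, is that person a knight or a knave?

Usha is a knight, Dave is a knave, Ines is a knave, Pia is a knight, Enzo is a knight, and Rhea is a knight.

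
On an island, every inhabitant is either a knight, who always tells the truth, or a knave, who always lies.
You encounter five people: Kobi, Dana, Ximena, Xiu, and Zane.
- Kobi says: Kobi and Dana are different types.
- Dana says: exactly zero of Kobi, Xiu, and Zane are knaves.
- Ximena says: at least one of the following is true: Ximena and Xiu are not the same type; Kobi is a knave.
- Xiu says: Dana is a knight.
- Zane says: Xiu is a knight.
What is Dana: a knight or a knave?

Dana is a knave.

Consistent assignments: {Kobi=knight, Dana=knave, Ximena=knight, Xiu=knave, Zane=knave}; {Kobi=knight, Dana=knave, Ximena=knave, Xiu=knave, Zane=knave}; {Kobi=knave, Dana=knave, Ximena=knight, Xiu=knave, Zane=knave}
In every consistent assignment, Dana is a knave.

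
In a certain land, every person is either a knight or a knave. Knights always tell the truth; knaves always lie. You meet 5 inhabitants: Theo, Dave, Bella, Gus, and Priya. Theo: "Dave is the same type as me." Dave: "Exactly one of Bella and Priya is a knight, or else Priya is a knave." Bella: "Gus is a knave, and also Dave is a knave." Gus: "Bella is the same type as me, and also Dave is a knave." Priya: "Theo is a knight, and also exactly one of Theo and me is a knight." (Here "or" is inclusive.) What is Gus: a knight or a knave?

Gus is a knave.

Consistent assignments: {Theo=knave, Dave=knight, Bella=knave, Gus=knave, Priya=knave}
In every consistent assignment, Gus is a knave.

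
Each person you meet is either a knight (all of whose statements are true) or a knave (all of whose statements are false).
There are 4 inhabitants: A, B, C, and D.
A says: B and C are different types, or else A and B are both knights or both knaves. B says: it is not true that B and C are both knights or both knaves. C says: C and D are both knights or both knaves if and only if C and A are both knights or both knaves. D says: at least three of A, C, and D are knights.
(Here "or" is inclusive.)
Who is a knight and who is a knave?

A is a knight, B is a knight, C is a knave, and D is a knave.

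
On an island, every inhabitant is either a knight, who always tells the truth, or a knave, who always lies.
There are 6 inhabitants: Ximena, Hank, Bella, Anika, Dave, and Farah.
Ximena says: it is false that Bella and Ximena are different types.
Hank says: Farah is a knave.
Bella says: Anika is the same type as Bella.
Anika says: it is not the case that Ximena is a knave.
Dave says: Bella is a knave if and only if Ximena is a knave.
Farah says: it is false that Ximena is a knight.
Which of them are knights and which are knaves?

Ximena is a knight, Hank is a knight, Bella is a knight, Anika is a knight, Dave is a knight, and Farah is a knave.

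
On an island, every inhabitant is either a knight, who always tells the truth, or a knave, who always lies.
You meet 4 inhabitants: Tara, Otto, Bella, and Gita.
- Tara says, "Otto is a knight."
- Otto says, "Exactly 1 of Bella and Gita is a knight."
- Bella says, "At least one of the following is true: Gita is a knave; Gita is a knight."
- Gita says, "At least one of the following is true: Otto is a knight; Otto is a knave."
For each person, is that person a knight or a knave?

Suppose Tara is a knight. Then Tara's statement "Otto is a knight" would have to be true. Checking the 8 ways to assign the others, none is consistent with every speaker.
(For instance, with Otto=knave, Bella=knight, Gita=knight, Tara's claim "Otto is a knight" comes out false where it would need to be true.)
So Tara must be a knave, making "Otto is a knight" false. Taking Tara=knave, Otto=knave, Bella=knight, Gita=knight, each remaining statement checks out:
  Otto (knave): "exactly 1 of Bella and Gita is a knight" — false. ✓
  Bella (knight): "at least one of the following is true: Gita is a knave; Gita is a knight" — true. ✓
  Gita (knight): "at least one of the following is true: Otto is a knight; Otto is a knave" — true. ✓
This is the unique consistent assignment.

Tara is a knave, Otto is a knave, Bella is a knight, and Gita is a knight.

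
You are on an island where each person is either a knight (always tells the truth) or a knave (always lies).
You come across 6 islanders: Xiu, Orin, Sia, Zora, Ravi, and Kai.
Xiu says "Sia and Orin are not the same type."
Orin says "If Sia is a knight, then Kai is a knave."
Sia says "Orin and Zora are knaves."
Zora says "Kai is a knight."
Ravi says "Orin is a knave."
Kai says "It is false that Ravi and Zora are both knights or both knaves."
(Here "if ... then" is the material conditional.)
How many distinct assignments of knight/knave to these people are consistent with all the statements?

Consistent assignments:
  Xiu=knight, Orin=knight, Sia=knave, Zora=knight, Ravi=knave, Kai=knight
  Xiu=knight, Orin=knight, Sia=knave, Zora=knave, Ravi=knave, Kai=knave

2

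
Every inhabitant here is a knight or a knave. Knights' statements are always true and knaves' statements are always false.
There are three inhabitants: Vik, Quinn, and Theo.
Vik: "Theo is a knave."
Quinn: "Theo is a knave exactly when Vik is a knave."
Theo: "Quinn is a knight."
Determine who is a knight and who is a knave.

Vik is a knight, Quinn is a knave, and Theo is a knave.

Vik is a knight, and the claim "Theo is a knave" is indeed true.
Since Quinn is a knave, "Theo is a knave exactly when Vik is a knave" needs to be false, which holds.
Theo is a knave; "Quinn is a knight" is false, as required.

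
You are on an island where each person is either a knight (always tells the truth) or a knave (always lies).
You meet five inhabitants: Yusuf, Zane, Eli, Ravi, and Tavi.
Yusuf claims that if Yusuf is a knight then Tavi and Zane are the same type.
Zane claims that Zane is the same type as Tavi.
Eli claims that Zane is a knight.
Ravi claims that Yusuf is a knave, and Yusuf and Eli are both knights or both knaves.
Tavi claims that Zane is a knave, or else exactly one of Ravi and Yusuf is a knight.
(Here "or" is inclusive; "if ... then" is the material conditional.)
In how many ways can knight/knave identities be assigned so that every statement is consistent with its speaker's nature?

1

Consistent assignments:
  Yusuf=knight, Zane=knight, Eli=knight, Ravi=knave, Tavi=knight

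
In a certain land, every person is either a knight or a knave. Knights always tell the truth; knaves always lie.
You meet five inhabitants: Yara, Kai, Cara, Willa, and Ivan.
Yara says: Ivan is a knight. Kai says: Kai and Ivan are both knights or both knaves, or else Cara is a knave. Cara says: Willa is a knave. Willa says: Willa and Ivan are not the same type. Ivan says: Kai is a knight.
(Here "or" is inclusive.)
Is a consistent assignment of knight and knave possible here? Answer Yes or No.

Checking all 32 assignments, each has at least one speaker whose statement's truth value contradicts their type.

No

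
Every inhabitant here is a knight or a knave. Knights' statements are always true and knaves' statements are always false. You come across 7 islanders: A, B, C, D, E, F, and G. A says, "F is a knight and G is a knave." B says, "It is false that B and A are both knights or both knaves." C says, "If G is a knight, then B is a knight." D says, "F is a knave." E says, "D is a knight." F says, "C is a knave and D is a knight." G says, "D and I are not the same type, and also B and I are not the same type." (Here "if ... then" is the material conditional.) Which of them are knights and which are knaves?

A is a knave, B is a knave, C is a knight, D is a knight, E is a knight, F is a knave, and G is a knave.

As a knave, A's statement "F is a knight and G is a knave" should be false; it is.
B is a knave, and the claim "it is false that B and A are both knights or both knaves" is indeed false.
C is a knight; "if G is a knight, then B is a knight" is true, as required.
Since D is a knight, "F is a knave" needs to be true, which holds.
E is a knight, and the claim "D is a knight" is indeed true.
F is a knave, and the claim "C is a knave and D is a knight" is indeed false.
G is a knave; "D and I are not the same type, and also B and I are not the same type" is false, as required.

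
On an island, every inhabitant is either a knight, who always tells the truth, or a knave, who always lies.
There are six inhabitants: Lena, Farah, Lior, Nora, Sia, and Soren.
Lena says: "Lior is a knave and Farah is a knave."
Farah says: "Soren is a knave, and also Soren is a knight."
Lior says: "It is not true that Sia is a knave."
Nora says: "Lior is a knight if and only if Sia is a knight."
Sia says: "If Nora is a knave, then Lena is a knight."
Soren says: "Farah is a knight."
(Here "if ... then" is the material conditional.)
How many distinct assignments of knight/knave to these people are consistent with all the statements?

Consistent assignments:
  Lena=knave, Farah=knave, Lior=knight, Nora=knight, Sia=knight, Soren=knave

1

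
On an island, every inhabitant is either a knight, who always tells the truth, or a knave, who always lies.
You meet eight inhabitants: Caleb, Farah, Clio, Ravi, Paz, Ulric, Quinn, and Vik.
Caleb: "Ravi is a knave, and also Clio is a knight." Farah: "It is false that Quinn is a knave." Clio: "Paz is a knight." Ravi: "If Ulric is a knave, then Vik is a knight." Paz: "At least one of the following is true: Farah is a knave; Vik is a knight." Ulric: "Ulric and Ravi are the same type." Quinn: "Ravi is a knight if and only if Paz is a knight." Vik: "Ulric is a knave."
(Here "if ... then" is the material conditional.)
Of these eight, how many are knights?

The unique consistent assignment is Caleb=knave, Farah=knight, Clio=knight, Ravi=knight, Paz=knight, Ulric=knave, Quinn=knight, Vik=knight.
That has 6 knights.

6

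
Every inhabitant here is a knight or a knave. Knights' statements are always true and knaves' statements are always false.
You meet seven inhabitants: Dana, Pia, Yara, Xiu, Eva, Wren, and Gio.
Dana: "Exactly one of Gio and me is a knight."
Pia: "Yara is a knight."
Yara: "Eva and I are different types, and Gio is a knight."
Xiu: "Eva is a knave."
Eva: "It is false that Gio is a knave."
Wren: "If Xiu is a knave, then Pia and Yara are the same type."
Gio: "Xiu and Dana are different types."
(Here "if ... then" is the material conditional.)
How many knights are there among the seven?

The unique consistent assignment is Dana=knight, Pia=knave, Yara=knave, Xiu=knight, Eva=knave, Wren=knight, Gio=knave.
That has 3 knights.

3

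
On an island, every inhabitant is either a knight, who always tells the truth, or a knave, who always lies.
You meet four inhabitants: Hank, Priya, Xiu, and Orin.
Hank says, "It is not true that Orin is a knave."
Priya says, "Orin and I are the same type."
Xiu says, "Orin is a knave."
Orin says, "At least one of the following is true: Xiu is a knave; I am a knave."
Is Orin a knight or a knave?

Orin is a knight.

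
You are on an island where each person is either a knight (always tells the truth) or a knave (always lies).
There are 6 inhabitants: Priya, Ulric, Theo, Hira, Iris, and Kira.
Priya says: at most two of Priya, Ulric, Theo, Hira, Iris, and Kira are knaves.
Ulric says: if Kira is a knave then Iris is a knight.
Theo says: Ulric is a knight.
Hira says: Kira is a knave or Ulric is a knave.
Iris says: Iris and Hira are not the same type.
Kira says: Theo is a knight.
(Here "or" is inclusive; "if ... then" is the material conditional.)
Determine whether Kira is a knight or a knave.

Kira is a knight.

Consistent assignments: {Priya=knight, Ulric=knight, Theo=knight, Hira=knave, Iris=knight, Kira=knight}; {Priya=knight, Ulric=knight, Theo=knight, Hira=knave, Iris=knave, Kira=knight}; {Priya=knave, Ulric=knight, Theo=knight, Hira=knave, Iris=knave, Kira=knight}
In every consistent assignment, Kira is a knight.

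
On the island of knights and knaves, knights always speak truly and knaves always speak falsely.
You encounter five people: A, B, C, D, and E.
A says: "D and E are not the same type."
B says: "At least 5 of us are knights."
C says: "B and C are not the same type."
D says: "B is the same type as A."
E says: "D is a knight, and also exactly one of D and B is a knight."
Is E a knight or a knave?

E is a knight.

Consistent assignments: {A=knave, B=knave, C=knight, D=knight, E=knight}; {A=knave, B=knave, C=knave, D=knight, E=knight}
In every consistent assignment, E is a knight.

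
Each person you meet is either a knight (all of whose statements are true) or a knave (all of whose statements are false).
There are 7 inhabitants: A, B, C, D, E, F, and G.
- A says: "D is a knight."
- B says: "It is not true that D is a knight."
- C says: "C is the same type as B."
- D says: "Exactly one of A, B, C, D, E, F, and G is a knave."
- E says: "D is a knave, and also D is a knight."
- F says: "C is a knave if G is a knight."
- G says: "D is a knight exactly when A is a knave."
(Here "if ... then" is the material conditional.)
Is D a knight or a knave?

D is a knave.

Consistent assignments: {A=knave, B=knight, C=knight, D=knave, E=knave, F=knight, G=knave}; {A=knave, B=knight, C=knave, D=knave, E=knave, F=knight, G=knave}
In every consistent assignment, D is a knave.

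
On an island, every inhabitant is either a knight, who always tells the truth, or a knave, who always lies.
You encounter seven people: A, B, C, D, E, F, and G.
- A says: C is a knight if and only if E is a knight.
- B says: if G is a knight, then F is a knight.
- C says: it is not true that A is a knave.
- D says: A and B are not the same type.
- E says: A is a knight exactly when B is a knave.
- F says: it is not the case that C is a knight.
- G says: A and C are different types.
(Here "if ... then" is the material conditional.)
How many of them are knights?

4

The unique consistent assignment is A=knave, B=knight, C=knave, D=knight, E=knight, F=knight, G=knave.
That has 4 knights.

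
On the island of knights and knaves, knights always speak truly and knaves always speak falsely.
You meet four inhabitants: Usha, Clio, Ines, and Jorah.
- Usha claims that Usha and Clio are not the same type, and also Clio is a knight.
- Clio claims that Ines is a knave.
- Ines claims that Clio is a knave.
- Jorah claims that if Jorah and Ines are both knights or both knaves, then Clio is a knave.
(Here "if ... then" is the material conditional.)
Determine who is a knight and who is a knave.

Usha is a knave; "Usha and Clio are not the same type, and also Clio is a knight" is False, as required.
Clio (knave): "Ines is a knave" — False. ✓
Ines is a knight, and the claim "Clio is a knave" is indeed True.
Jorah is a knight, so "if Jorah and Ines are both knights or both knaves, then Clio is a knave" must be True — and it is.

Usha is a knave, Clio is a knave, Ines is a knight, and Jorah is a knight.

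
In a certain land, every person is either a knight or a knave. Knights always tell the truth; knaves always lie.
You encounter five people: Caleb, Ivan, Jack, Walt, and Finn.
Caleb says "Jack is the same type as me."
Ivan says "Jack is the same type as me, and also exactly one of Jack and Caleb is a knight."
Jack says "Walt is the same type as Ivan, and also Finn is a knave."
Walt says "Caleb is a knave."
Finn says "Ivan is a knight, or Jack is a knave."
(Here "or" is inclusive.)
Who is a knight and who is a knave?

Caleb is a knight, Ivan is a knave, Jack is a knight, Walt is a knave, and Finn is a knave.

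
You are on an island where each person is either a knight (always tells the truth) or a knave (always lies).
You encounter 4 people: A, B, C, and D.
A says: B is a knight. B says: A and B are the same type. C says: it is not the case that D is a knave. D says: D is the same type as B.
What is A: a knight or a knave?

Consistent assignments: {A=knight, B=knight, C=knight, D=knight}; {A=knight, B=knight, C=knave, D=knave}
In every consistent assignment, A is a knight.

A is a knight.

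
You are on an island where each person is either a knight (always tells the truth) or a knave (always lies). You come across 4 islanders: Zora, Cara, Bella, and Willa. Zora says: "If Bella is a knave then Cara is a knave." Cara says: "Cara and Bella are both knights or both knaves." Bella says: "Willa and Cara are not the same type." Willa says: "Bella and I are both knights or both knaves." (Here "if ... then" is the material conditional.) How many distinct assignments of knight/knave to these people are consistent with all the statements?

2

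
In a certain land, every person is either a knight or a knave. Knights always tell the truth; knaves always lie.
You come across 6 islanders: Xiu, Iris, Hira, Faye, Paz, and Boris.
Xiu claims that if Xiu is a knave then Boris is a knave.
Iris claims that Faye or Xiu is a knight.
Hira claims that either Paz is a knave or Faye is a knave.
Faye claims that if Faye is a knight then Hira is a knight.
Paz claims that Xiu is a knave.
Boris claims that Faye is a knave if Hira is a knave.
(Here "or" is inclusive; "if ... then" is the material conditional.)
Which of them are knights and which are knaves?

Knights: Xiu, Iris, Hira, Faye, and Boris. Knaves: Paz.

Xiu is a knight; "if Xiu is a knave then Boris is a knave" is true, as required.
Iris is a knight, so "Faye or Xiu is a knight" must be true — and it is.
Hira is a knight, so "either Paz is a knave or Faye is a knave" must be true — and it is.
Since Faye is a knight, "if Faye is a knight then Hira is a knight" needs to be true, which holds.
Paz is a knave, so "Xiu is a knave" must be false — and it is.
Boris is a knight; "Faye is a knave if Hira is a knave" is true, as required.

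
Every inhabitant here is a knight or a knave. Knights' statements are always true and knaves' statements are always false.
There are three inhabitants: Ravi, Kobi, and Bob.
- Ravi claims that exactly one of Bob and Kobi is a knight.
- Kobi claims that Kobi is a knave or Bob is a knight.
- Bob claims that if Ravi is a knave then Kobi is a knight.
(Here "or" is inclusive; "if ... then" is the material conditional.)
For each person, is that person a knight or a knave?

Knights: Kobi and Bob. Knaves: Ravi.

Ravi is a knave, and the claim "exactly one of Bob and Kobi is a knight" is indeed False.
Kobi is a knight, and the claim "Kobi is a knave or Bob is a knight" is indeed true.
Bob is a knight; "if Ravi is a knave then Kobi is a knight" is true, as required.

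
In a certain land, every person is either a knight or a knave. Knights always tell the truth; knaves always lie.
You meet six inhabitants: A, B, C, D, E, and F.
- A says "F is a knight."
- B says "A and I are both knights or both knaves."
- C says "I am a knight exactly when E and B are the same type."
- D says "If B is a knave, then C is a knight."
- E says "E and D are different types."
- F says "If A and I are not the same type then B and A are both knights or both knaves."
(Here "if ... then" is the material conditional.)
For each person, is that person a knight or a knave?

A (knight): "F is a knight" — true. ✓
B is a knave, so "A and I are both knights or both knaves" must be False — and it is.
C is a knave, and the claim "I am a knight exactly when E and B are the same type" is indeed False.
Since D is a knave, "if B is a knave, then C is a knight" needs to be False, which holds.
E (knave): "E and D are different types" — False. ✓
F is a knight; "if A and I are not the same type then B and A are both knights or both knaves" is true, as required.

A is a knight, B is a knave, C is a knave, D is a knave, E is a knave, and F is a knight.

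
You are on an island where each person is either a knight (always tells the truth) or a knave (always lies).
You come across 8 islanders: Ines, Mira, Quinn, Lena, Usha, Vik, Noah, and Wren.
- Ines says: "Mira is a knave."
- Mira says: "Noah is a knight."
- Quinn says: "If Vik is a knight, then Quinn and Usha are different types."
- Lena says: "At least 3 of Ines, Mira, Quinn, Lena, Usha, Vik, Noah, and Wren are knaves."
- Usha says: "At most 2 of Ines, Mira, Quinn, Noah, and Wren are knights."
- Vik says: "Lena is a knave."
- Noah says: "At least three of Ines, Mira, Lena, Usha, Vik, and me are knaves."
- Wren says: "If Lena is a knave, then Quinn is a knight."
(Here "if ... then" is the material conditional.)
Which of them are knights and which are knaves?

Ines is a knave, Mira is a knight, Quinn is a knight, Lena is a knight, Usha is a knave, Vik is a knave, Noah is a knight, and Wren is a knight.

As a knave, Ines's statement "Mira is a knave" should be False; it is.
Mira is a knight; "Noah is a knight" is true, as required.
Quinn (knight): "if Vik is a knight, then Quinn and Usha are different types" — true. ✓
Lena is a knight, and the claim "at least 3 of Ines, Mira, Quinn, Lena, Usha, Vik, Noah, and Wren are knaves" is indeed true.
Usha is a knave; "at most 2 of Ines, Mira, Quinn, Noah, and Wren are knights" is False, as required.
As a knave, Vik's statement "Lena is a knave" should be False; it is.
As a knight, Noah's statement "at least three of Ines, Mira, Lena, Usha, Vik, and me are knaves" should be true; it is.
Wren is a knight, so "if Lena is a knave, then Quinn is a knight" must be true — and it is.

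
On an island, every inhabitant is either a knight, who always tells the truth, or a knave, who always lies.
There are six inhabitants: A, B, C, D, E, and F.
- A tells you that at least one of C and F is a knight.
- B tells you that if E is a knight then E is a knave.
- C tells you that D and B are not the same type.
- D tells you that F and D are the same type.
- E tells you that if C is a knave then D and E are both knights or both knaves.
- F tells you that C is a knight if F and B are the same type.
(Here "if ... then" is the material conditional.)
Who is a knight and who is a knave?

Since A is a knight, "at least one of C and F is a knight" needs to be true, which holds.
B is a knave, and the claim "if E is a knight then E is a knave" is indeed False.
C (knight): "D and B are not the same type" — true. ✓
As a knight, D's statement "F and D are the same type" should be true; it is.
As a knight, E's statement "if C is a knave then D and E are both knights or both knaves" should be true; it is.
F (knight): "C is a knight if F and B are the same type" — true. ✓

A is a knight, B is a knave, C is a knight, D is a knight, E is a knight, and F is a knight.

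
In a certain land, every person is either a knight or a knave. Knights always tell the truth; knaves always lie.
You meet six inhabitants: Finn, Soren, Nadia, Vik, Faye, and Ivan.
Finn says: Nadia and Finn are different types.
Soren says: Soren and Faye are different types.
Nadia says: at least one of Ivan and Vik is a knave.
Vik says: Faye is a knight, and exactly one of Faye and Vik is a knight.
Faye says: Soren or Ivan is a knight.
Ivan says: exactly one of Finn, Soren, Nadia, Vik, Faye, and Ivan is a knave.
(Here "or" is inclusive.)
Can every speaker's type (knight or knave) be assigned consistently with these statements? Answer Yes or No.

No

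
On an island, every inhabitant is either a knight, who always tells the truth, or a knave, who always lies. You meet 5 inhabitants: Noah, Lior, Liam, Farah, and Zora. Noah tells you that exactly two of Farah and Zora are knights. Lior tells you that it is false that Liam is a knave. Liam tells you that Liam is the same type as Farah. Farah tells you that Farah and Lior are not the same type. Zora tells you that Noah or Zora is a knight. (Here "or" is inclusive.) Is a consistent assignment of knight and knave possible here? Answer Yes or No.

Yes

One consistent assignment: Noah=knight, Lior=knave, Liam=knave, Farah=knight, Zora=knight.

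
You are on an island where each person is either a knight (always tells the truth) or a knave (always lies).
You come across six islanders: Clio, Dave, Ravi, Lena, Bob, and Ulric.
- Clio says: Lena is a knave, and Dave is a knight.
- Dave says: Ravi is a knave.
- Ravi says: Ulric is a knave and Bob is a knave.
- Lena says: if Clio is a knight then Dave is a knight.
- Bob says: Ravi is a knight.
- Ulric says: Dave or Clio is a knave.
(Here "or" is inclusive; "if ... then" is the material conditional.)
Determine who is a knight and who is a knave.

Clio is a knave, Dave is a knight, Ravi is a knave, Lena is a knight, Bob is a knave, and Ulric is a knight.

Since Clio is a knave, "Lena is a knave, and Dave is a knight" needs to be false, which holds.
Dave (knight): "Ravi is a knave" — True. ✓
Ravi is a knave, so "Ulric is a knave and Bob is a knave" must be false — and it is.
Lena (knight): "if Clio is a knight then Dave is a knight" — True. ✓
Bob is a knave, so "Ravi is a knight" must be false — and it is.
As a knight, Ulric's statement "Dave or Clio is a knave" should be True; it is.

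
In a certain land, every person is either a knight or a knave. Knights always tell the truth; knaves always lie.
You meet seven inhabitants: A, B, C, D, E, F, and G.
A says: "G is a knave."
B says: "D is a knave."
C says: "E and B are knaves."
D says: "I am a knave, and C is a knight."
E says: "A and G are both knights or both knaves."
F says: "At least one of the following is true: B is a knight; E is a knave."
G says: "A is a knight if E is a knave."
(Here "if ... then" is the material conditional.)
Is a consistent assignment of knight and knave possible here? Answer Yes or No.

No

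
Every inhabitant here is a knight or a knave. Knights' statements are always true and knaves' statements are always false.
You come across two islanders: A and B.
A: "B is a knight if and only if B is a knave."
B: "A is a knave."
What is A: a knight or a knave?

A is a knave.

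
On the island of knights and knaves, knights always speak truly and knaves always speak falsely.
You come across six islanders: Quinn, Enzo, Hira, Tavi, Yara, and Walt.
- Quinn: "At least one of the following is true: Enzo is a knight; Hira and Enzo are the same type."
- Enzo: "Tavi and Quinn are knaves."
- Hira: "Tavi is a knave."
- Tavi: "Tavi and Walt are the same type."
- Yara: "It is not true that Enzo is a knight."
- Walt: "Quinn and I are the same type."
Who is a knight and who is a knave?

Quinn is a knight, Enzo is a knave, Hira is a knave, Tavi is a knight, Yara is a knight, and Walt is a knight.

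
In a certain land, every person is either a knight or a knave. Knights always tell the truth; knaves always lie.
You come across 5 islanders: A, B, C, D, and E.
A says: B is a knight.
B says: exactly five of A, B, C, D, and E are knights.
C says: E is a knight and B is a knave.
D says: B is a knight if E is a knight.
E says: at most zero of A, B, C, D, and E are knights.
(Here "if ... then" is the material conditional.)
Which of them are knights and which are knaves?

Knights: D. Knaves: A, B, C, and E.

Suppose A is a knight. Then A's statement "B is a knight" would have to be true. Checking the 16 ways to assign the others, none is consistent with every speaker.
(For instance, with B=knave, C=knave, D=knight, E=knave, A's claim "B is a knight" comes out false where it would need to be true.)
So A must be a knave, making "B is a knight" false. Taking A=knave, B=knave, C=knave, D=knight, E=knave, each remaining statement checks out:
  B (knave): "exactly five of A, B, C, D, and E are knights" — false. ✓
  C (knave): "E is a knight and B is a knave" — false. ✓
  D (knight): "B is a knight if E is a knight" — true. ✓
  E (knave): "at most zero of A, B, C, D, and E are knights" — false. ✓
This is the unique consistent assignment.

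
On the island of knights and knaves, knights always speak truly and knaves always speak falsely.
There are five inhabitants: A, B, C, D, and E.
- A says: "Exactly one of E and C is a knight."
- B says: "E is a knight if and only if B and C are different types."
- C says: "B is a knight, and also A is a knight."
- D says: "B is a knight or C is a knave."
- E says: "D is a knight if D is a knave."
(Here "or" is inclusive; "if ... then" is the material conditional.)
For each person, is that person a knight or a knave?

A (knight): "exactly one of E and C is a knight" — True. ✓
B is a knave, and the claim "E is a knight if and only if B and C are different types" is indeed false.
C is a knave; "B is a knight, and also A is a knight" is false, as required.
D is a knight, and the claim "B is a knight or C is a knave" is indeed True.
Since E is a knight, "D is a knight if D is a knave" needs to be True, which holds.

A is a knight, B is a knave, C is a knave, D is a knight, and E is a knight.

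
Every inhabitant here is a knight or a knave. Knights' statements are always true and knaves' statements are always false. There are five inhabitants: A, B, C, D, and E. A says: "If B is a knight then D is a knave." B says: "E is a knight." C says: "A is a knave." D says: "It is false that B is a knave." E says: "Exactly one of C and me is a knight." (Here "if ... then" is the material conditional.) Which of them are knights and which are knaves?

Suppose A is a knave. Then A's statement "if B is a knight then D is a knave" would have to be false. Checking the 16 ways to assign the others, none is consistent with every speaker.
(For instance, with B=knave, C=knave, D=knave, E=knave, A's claim "if B is a knight then D is a knave" comes out true where it would need to be false.)
So A must be a knight, making "if B is a knight then D is a knave" true. Taking A=knight, B=knave, C=knave, D=knave, E=knave, each remaining statement checks out:
  B (knave): "E is a knight" — false. ✓
  C (knave): "A is a knave" — false. ✓
  D (knave): "it is false that B is a knave" — false. ✓
  E (knave): "exactly one of C and me is a knight" — false. ✓
This is the unique consistent assignment.

Knights: A. Knaves: B, C, D, and E.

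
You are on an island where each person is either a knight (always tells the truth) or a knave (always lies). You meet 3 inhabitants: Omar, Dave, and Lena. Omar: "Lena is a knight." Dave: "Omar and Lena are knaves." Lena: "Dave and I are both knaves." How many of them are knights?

The unique consistent assignment is Omar=knave, Dave=knight, Lena=knave.
That has 1 knight.

1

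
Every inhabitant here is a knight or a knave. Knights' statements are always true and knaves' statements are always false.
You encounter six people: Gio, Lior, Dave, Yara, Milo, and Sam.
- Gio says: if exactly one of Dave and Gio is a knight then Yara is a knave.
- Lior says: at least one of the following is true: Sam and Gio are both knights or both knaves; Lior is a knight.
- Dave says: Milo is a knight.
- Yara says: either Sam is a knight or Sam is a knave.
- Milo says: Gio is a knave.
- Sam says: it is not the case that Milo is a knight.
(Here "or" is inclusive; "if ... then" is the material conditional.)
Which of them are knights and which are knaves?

Knights: Lior, Dave, Yara, and Milo. Knaves: Gio and Sam.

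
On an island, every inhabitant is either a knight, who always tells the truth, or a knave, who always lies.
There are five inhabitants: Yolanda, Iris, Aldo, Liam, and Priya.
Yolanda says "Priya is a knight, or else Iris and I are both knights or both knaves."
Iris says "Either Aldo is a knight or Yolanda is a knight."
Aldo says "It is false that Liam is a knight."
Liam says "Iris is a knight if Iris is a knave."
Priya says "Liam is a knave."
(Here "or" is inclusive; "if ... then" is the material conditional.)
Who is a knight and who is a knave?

Yolanda is a knight, Iris is a knight, Aldo is a knave, Liam is a knight, and Priya is a knave.

Yolanda is a knight, so "Priya is a knight, or else Iris and I are both knights or both knaves" must be True — and it is.
Iris (knight): "either Aldo is a knight or Yolanda is a knight" — True. ✓
Aldo (knave): "it is false that Liam is a knight" — false. ✓
Since Liam is a knight, "Iris is a knight if Iris is a knave" needs to be True, which holds.
Since Priya is a knave, "Liam is a knave" needs to be false, which holds.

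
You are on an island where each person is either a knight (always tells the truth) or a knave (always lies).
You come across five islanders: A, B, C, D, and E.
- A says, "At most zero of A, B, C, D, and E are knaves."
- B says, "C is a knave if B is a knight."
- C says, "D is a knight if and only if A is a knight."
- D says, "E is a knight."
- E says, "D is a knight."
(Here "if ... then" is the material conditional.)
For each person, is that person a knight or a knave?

A is a knave, B is a knight, C is a knave, D is a knight, and E is a knight.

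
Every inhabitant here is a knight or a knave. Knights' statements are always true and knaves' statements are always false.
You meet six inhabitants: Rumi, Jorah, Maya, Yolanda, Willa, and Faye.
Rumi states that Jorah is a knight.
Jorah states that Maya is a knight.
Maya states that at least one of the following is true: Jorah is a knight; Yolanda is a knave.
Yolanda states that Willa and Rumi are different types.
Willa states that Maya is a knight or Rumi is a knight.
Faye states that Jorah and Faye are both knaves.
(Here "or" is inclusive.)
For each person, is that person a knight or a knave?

Rumi is a knight, Jorah is a knight, Maya is a knight, Yolanda is a knave, Willa is a knight, and Faye is a knave.

Since Rumi is a knight, "Jorah is a knight" needs to be true, which holds.
Jorah is a knight, and the claim "Maya is a knight" is indeed true.
Maya (knight): "at least one of the following is true: Jorah is a knight; Yolanda is a knave" — true. ✓
Since Yolanda is a knave, "Willa and Rumi are different types" needs to be false, which holds.
As a knight, Willa's statement "Maya is a knight or Rumi is a knight" should be true; it is.
Faye is a knave; "Jorah and Faye are both knaves" is false, as required.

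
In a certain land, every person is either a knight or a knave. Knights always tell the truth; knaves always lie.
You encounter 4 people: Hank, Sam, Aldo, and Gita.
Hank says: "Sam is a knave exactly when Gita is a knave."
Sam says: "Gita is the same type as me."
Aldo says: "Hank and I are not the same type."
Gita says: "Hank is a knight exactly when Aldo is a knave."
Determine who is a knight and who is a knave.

Since Hank is a knave, "Sam is a knave exactly when Gita is a knave" needs to be False, which holds.
As a knave, Sam's statement "Gita is the same type as me" should be False; it is.
As a knight, Aldo's statement "Hank and I are not the same type" should be true; it is.
Gita (knight): "Hank is a knight exactly when Aldo is a knave" — true. ✓

Hank is a knave, Sam is a knave, Aldo is a knight, and Gita is a knight.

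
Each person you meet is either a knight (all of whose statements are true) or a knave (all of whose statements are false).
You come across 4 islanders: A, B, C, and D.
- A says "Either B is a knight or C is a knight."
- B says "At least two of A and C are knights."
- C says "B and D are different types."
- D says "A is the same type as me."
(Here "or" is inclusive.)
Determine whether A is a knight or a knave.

A is a knight.

Consistent assignments: {A=knight, B=knight, C=knight, D=knave}
In every consistent assignment, A is a knight.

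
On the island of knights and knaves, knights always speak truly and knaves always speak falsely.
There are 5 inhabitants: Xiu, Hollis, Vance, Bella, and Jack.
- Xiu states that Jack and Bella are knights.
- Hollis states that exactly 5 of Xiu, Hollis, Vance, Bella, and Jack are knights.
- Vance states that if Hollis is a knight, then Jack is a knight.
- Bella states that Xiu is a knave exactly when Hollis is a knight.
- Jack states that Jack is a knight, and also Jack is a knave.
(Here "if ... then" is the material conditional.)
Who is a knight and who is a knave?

Knights: Vance. Knaves: Xiu, Hollis, Bella, and Jack.

Xiu is a knave; "Jack and Bella are knights" is False, as required.
As a knave, Hollis's statement "exactly 5 of Xiu, Hollis, Vance, Bella, and Jack are knights" should be False; it is.
Vance is a knight, so "if Hollis is a knight, then Jack is a knight" must be true — and it is.
Bella is a knave, so "Xiu is a knave exactly when Hollis is a knight" must be False — and it is.
Since Jack is a knave, "Jack is a knight, and also Jack is a knave" needs to be False, which holds.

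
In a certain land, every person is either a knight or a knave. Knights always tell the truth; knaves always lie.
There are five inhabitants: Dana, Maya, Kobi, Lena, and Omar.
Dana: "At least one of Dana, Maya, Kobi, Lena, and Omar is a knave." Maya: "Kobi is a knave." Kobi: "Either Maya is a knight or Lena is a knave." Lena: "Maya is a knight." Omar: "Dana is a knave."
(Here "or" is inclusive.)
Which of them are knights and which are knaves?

As a knight, Dana's statement "at least one of Dana, Maya, Kobi, Lena, and Omar is a knave" should be true; it is.
Maya is a knave; "Kobi is a knave" is false, as required.
Kobi is a knight; "either Maya is a knight or Lena is a knave" is true, as required.
Since Lena is a knave, "Maya is a knight" needs to be false, which holds.
Since Omar is a knave, "Dana is a knave" needs to be false, which holds.

Dana is a knight, Maya is a knave, Kobi is a knight, Lena is a knave, and Omar is a knave.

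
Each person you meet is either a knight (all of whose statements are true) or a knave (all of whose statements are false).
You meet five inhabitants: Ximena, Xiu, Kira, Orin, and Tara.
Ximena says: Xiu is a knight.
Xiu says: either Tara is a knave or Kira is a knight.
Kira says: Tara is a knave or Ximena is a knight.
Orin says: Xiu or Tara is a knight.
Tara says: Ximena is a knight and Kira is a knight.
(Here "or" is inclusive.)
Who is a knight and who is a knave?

Ximena is a knight, Xiu is a knight, Kira is a knight, Orin is a knight, and Tara is a knight.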